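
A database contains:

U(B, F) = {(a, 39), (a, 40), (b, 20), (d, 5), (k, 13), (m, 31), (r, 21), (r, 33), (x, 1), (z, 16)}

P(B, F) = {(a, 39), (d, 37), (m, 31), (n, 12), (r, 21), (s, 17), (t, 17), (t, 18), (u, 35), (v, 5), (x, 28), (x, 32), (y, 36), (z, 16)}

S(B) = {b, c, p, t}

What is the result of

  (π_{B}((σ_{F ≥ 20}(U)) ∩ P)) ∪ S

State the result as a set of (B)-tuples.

{a, b, c, m, p, r, t}

σ[F ≥ 20]: keep tuples satisfying F ≥ 20 → {(a, 39), (a, 40), (b, 20), (m, 31), (r, 21), (r, 33)}
Set intersection of the two operands is {(a, 39), (m, 31), (r, 21)}.
Projecting to B: {a, m, r}
Set union of the two operands is {a, b, c, m, p, r, t}.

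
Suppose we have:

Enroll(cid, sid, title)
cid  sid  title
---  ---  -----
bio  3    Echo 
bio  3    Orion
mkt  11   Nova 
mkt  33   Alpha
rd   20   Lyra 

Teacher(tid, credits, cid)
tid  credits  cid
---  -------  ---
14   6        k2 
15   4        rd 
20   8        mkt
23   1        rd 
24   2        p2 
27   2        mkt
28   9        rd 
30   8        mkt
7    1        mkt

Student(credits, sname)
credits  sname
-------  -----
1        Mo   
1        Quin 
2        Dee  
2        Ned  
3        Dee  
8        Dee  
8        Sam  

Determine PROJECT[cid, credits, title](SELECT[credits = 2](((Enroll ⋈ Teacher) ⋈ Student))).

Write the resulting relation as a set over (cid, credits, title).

Joining Enroll and Teacher on cid yields {(mkt, 11, Nova, 20, 8), (mkt, 11, Nova, 27, 2), (mkt, 11, Nova, 30, 8), (mkt, 11, Nova, 7, 1), (mkt, 33, Alpha, 20, 8), (mkt, 33, Alpha, 27, 2), (mkt, 33, Alpha, 30, 8), (mkt, 33, Alpha, 7, 1), (rd, 20, Lyra, 15, 4), (rd, 20, Lyra, 23, 1), (rd, 20, Lyra, 28, 9)}.
Joining (Enroll ⋈ Teacher) and Student on credits yields {(mkt, 11, Nova, 20, 8, Dee), (mkt, 11, Nova, 20, 8, Sam), (mkt, 11, Nova, 27, 2, Dee), (mkt, 11, Nova, 27, 2, Ned), (mkt, 11, Nova, 30, 8, Dee), (mkt, 11, Nova, 30, 8, Sam), (mkt, 11, Nova, 7, 1, Mo), (mkt, 11, Nova, 7, 1, Quin), (mkt, 33, Alpha, 20, 8, Dee), (mkt, 33, Alpha, 20, 8, Sam), (mkt, 33, Alpha, 27, 2, Dee), (mkt, 33, Alpha, 27, 2, Ned), (mkt, 33, Alpha, 30, 8, Dee), (mkt, 33, Alpha, 30, 8, Sam), (mkt, 33, Alpha, 7, 1, Mo), (mkt, 33, Alpha, 7, 1, Quin), (rd, 20, Lyra, 23, 1, Mo), (rd, 20, Lyra, 23, 1, Quin)}.
σ[credits = 2]: keep tuples satisfying credits = 2 → {(mkt, 11, Nova, 27, 2, Dee), (mkt, 11, Nova, 27, 2, Ned), (mkt, 33, Alpha, 27, 2, Dee), (mkt, 33, Alpha, 27, 2, Ned)}
π_{cid, credits, title} gives {(mkt, 2, Alpha), (mkt, 2, Nova)} (2 duplicate(s) eliminated).

{(mkt, 2, Alpha), (mkt, 2, Nova)}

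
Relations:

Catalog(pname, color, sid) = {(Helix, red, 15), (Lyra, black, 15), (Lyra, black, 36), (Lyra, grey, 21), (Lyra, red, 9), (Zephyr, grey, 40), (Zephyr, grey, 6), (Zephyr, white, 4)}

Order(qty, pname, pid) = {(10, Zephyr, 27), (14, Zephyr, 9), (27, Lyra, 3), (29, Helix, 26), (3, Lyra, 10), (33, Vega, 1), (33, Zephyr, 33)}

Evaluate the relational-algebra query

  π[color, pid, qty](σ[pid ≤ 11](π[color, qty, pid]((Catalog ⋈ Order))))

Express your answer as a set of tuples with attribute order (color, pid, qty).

Joining Catalog and Order on pname yields {(Helix, red, 15, 29, 26), (Lyra, black, 15, 27, 3), (Lyra, black, 15, 3, 10), (Lyra, black, 36, 27, 3), (Lyra, black, 36, 3, 10), (Lyra, grey, 21, 27, 3), (Lyra, grey, 21, 3, 10), (Lyra, red, 9, 27, 3), (Lyra, red, 9, 3, 10), (Zephyr, grey, 40, 10, 27), (Zephyr, grey, 40, 14, 9), (Zephyr, grey, 40, 33, 33), (Zephyr, grey, 6, 10, 27), (Zephyr, grey, 6, 14, 9), (Zephyr, grey, 6, 33, 33), (Zephyr, white, 4, 10, 27), (Zephyr, white, 4, 14, 9), (Zephyr, white, 4, 33, 33)}.
π[color, qty, pid]: project onto (color, qty, pid) (5 duplicate(s) eliminated) → {(black, 27, 3), (black, 3, 10), (grey, 10, 27), (grey, 14, 9), (grey, 27, 3), (grey, 3, 10), (grey, 33, 33), (red, 27, 3), (red, 29, 26), (red, 3, 10), (white, 10, 27), (white, 14, 9), (white, 33, 33)}
Selection pid ≤ 11: {(black, 27, 3), (black, 3, 10), (grey, 14, 9), (grey, 27, 3), (grey, 3, 10), (red, 27, 3), (red, 3, 10), (white, 14, 9)}
π[color, pid, qty]: project onto (color, pid, qty) → {(black, 10, 3), (black, 3, 27), (grey, 10, 3), (grey, 3, 27), (grey, 9, 14), (red, 10, 3), (red, 3, 27), (white, 9, 14)}

{(black, 10, 3), (black, 3, 27), (grey, 10, 3), (grey, 3, 27), (grey, 9, 14), (red, 10, 3), (red, 3, 27), (white, 9, 14)}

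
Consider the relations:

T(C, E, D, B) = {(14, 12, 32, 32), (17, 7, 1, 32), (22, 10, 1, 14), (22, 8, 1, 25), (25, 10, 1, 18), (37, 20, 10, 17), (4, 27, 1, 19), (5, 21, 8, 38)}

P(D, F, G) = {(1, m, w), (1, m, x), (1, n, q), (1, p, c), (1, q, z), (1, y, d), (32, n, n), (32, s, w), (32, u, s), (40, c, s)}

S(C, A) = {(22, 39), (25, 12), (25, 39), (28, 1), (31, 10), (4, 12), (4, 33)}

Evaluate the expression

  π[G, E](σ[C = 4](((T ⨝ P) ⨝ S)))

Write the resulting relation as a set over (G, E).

{(c, 27), (d, 27), (q, 27), (w, 27), (x, 27), (z, 27)}

T ⋈ P (natural join on D): {(14, 12, 32, 32, n, n), (14, 12, 32, 32, s, w), (14, 12, 32, 32, u, s), (17, 7, 1, 32, m, w), (17, 7, 1, 32, m, x), (17, 7, 1, 32, n, q), (17, 7, 1, 32, p, c), (17, 7, 1, 32, q, z), (17, 7, 1, 32, y, d), (22, 10, 1, 14, m, w), (22, 10, 1, 14, m, x), (22, 10, 1, 14, n, q), (22, 10, 1, 14, p, c), (22, 10, 1, 14, q, z), (22, 10, 1, 14, y, d), (22, 8, 1, 25, m, w), (22, 8, 1, 25, m, x), (22, 8, 1, 25, n, q), (22, 8, 1, 25, p, c), (22, 8, 1, 25, q, z), (22, 8, 1, 25, y, d), (25, 10, 1, 18, m, w), (25, 10, 1, 18, m, x), (25, 10, 1, 18, n, q), (25, 10, 1, 18, p, c), (25, 10, 1, 18, q, z), (25, 10, 1, 18, y, d), (4, 27, 1, 19, m, w), (4, 27, 1, 19, m, x), (4, 27, 1, 19, n, q), (4, 27, 1, 19, p, c), (4, 27, 1, 19, q, z), (4, 27, 1, 19, y, d)}
(T ⨝ P) ⋈ S (natural join on C): {(22, 10, 1, 14, m, w, 39), (22, 10, 1, 14, m, x, 39), (22, 10, 1, 14, n, q, 39), (22, 10, 1, 14, p, c, 39), (22, 10, 1, 14, q, z, 39), (22, 10, 1, 14, y, d, 39), (22, 8, 1, 25, m, w, 39), (22, 8, 1, 25, m, x, 39), (22, 8, 1, 25, n, q, 39), (22, 8, 1, 25, p, c, 39), (22, 8, 1, 25, q, z, 39), (22, 8, 1, 25, y, d, 39), (25, 10, 1, 18, m, w, 12), (25, 10, 1, 18, m, w, 39), (25, 10, 1, 18, m, x, 12), (25, 10, 1, 18, m, x, 39), (25, 10, 1, 18, n, q, 12), (25, 10, 1, 18, n, q, 39), (25, 10, 1, 18, p, c, 12), (25, 10, 1, 18, p, c, 39), (25, 10, 1, 18, q, z, 12), (25, 10, 1, 18, q, z, 39), (25, 10, 1, 18, y, d, 12), (25, 10, 1, 18, y, d, 39), (4, 27, 1, 19, m, w, 12), (4, 27, 1, 19, m, w, 33), (4, 27, 1, 19, m, x, 12), (4, 27, 1, 19, m, x, 33), (4, 27, 1, 19, n, q, 12), (4, 27, 1, 19, n, q, 33), (4, 27, 1, 19, p, c, 12), (4, 27, 1, 19, p, c, 33), (4, 27, 1, 19, q, z, 12), (4, 27, 1, 19, q, z, 33), (4, 27, 1, 19, y, d, 12), (4, 27, 1, 19, y, d, 33)}
Filtering on C = 4 leaves {(4, 27, 1, 19, m, w, 12), (4, 27, 1, 19, m, w, 33), (4, 27, 1, 19, m, x, 12), (4, 27, 1, 19, m, x, 33), (4, 27, 1, 19, n, q, 12), (4, 27, 1, 19, n, q, 33), (4, 27, 1, 19, p, c, 12), (4, 27, 1, 19, p, c, 33), (4, 27, 1, 19, q, z, 12), (4, 27, 1, 19, q, z, 33), (4, 27, 1, 19, y, d, 12), (4, 27, 1, 19, y, d, 33)}.
Projecting to G, E (6 duplicate(s) eliminated): {(c, 27), (d, 27), (q, 27), (w, 27), (x, 27), (z, 27)}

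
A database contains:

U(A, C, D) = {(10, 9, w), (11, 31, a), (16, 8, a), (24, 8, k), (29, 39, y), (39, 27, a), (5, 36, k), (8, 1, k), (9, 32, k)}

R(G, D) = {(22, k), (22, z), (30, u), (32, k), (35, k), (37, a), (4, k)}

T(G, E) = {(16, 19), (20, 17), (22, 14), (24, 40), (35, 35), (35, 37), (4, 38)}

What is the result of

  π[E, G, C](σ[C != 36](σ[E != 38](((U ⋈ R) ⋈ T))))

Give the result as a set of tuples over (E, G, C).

Natural join on D: {(11, 31, a, 37), (16, 8, a, 37), (24, 8, k, 22), (24, 8, k, 32), (24, 8, k, 35), (24, 8, k, 4), (39, 27, a, 37), (5, 36, k, 22), (5, 36, k, 32), (5, 36, k, 35), (5, 36, k, 4), (8, 1, k, 22), (8, 1, k, 32), (8, 1, k, 35), (8, 1, k, 4), (9, 32, k, 22), (9, 32, k, 32), (9, 32, k, 35), (9, 32, k, 4)}
Natural join on G: {(24, 8, k, 22, 14), (24, 8, k, 35, 35), (24, 8, k, 35, 37), (24, 8, k, 4, 38), (5, 36, k, 22, 14), (5, 36, k, 35, 35), (5, 36, k, 35, 37), (5, 36, k, 4, 38), (8, 1, k, 22, 14), (8, 1, k, 35, 35), (8, 1, k, 35, 37), (8, 1, k, 4, 38), (9, 32, k, 22, 14), (9, 32, k, 35, 35), (9, 32, k, 35, 37), (9, 32, k, 4, 38)}
Selection E != 38: {(24, 8, k, 22, 14), (24, 8, k, 35, 35), (24, 8, k, 35, 37), (5, 36, k, 22, 14), (5, 36, k, 35, 35), (5, 36, k, 35, 37), (8, 1, k, 22, 14), (8, 1, k, 35, 35), (8, 1, k, 35, 37), (9, 32, k, 22, 14), (9, 32, k, 35, 35), (9, 32, k, 35, 37)}
Selection C != 36: {(24, 8, k, 22, 14), (24, 8, k, 35, 35), (24, 8, k, 35, 37), (8, 1, k, 22, 14), (8, 1, k, 35, 35), (8, 1, k, 35, 37), (9, 32, k, 22, 14), (9, 32, k, 35, 35), (9, 32, k, 35, 37)}
π_{E, G, C} gives {(14, 22, 1), (14, 22, 32), (14, 22, 8), (35, 35, 1), (35, 35, 32), (35, 35, 8), (37, 35, 1), (37, 35, 32), (37, 35, 8)}.

{(14, 22, 1), (14, 22, 32), (14, 22, 8), (35, 35, 1), (35, 35, 32), (35, 35, 8), (37, 35, 1), (37, 35, 32), (37, 35, 8)}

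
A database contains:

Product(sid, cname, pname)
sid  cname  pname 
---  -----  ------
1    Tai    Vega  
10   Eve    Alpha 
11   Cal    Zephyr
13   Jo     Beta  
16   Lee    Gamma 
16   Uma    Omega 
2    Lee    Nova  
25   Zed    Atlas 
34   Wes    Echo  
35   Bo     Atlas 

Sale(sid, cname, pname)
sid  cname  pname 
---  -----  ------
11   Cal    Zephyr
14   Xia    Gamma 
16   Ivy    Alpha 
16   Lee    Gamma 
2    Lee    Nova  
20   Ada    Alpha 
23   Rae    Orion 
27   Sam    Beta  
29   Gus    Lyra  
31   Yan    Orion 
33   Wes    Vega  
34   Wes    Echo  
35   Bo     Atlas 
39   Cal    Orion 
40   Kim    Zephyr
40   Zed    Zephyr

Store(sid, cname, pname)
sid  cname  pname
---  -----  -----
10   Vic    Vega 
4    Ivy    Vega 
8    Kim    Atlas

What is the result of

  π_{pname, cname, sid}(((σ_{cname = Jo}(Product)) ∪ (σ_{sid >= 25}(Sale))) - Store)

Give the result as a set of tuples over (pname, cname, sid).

σ[cname = Jo]: keep tuples satisfying cname = Jo → {(13, Jo, Beta)}
σ[sid >= 25]: keep tuples satisfying sid >= 25 → {(27, Sam, Beta), (29, Gus, Lyra), (31, Yan, Orion), (33, Wes, Vega), (34, Wes, Echo), (35, Bo, Atlas), (39, Cal, Orion), (40, Kim, Zephyr), (40, Zed, Zephyr)}
Set union of the two operands is {(13, Jo, Beta), (27, Sam, Beta), (29, Gus, Lyra), (31, Yan, Orion), (33, Wes, Vega), (34, Wes, Echo), (35, Bo, Atlas), (39, Cal, Orion), (40, Kim, Zephyr), (40, Zed, Zephyr)}.
Set difference of the two operands is {(13, Jo, Beta), (27, Sam, Beta), (29, Gus, Lyra), (31, Yan, Orion), (33, Wes, Vega), (34, Wes, Echo), (35, Bo, Atlas), (39, Cal, Orion), (40, Kim, Zephyr), (40, Zed, Zephyr)}.
π[pname, cname, sid]: project onto (pname, cname, sid) → {(Atlas, Bo, 35), (Beta, Jo, 13), (Beta, Sam, 27), (Echo, Wes, 34), (Lyra, Gus, 29), (Orion, Cal, 39), (Orion, Yan, 31), (Vega, Wes, 33), (Zephyr, Kim, 40), (Zephyr, Zed, 40)}

{(Atlas, Bo, 35), (Beta, Jo, 13), (Beta, Sam, 27), (Echo, Wes, 34), (Lyra, Gus, 29), (Orion, Cal, 39), (Orion, Yan, 31), (Vega, Wes, 33), (Zephyr, Kim, 40), (Zephyr, Zed, 40)}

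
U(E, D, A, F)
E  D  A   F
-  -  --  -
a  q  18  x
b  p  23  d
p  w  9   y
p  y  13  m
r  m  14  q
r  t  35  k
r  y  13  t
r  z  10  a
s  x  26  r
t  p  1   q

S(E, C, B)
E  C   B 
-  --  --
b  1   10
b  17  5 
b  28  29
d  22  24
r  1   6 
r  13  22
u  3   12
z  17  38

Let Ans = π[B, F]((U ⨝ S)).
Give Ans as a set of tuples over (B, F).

Joining U and S on E yields {(b, p, 23, d, 1, 10), (b, p, 23, d, 17, 5), (b, p, 23, d, 28, 29), (r, m, 14, q, 1, 6), (r, m, 14, q, 13, 22), (r, t, 35, k, 1, 6), (r, t, 35, k, 13, 22), (r, y, 13, t, 1, 6), (r, y, 13, t, 13, 22), (r, z, 10, a, 1, 6), (r, z, 10, a, 13, 22)}.
Keep only column(s) B, F: {(10, d), (22, a), (22, k), (22, q), (22, t), (29, d), (5, d), (6, a), (6, k), (6, q), (6, t)}

{(10, d), (22, a), (22, k), (22, q), (22, t), (29, d), (5, d), (6, a), (6, k), (6, q), (6, t)}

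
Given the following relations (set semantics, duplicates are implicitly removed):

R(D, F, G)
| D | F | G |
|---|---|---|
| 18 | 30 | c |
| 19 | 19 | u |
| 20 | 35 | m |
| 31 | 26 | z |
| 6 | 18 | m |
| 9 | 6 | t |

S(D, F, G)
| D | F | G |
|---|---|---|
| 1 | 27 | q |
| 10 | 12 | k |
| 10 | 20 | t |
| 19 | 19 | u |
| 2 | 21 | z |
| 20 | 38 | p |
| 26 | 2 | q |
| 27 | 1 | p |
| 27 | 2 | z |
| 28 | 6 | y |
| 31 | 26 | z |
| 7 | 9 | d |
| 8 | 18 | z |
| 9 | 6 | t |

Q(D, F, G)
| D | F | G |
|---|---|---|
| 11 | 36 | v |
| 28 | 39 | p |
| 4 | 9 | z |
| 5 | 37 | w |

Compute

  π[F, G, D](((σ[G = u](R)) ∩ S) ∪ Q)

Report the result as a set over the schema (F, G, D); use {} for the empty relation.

Apply σ_{G = u}; surviving tuples: {(19, 19, u)}
Intersection: {(19, 19, u)} with {(1, 27, q), (10, 12, k), (10, 20, t), (19, 19, u), (2, 21, z), (20, 38, p), (26, 2, q), (27, 1, p), (27, 2, z), (28, 6, y), (31, 26, z), (7, 9, d), (8, 18, z), (9, 6, t)} → {(19, 19, u)}
Union: {(19, 19, u)} with {(11, 36, v), (28, 39, p), (4, 9, z), (5, 37, w)} → {(11, 36, v), (19, 19, u), (28, 39, p), (4, 9, z), (5, 37, w)}
Projecting to F, G, D: {(19, u, 19), (36, v, 11), (37, w, 5), (39, p, 28), (9, z, 4)}

{(19, u, 19), (36, v, 11), (37, w, 5), (39, p, 28), (9, z, 4)}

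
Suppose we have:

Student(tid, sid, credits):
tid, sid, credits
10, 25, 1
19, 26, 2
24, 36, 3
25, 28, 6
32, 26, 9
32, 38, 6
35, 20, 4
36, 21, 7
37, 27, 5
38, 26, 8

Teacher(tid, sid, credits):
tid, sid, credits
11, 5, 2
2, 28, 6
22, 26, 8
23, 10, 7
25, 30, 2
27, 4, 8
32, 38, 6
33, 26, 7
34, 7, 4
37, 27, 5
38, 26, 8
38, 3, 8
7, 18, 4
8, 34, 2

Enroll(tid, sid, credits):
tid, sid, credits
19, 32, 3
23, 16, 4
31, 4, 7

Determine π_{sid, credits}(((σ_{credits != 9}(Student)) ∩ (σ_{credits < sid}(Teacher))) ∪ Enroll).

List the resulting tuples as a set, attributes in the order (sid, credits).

{(16, 4), (26, 8), (27, 5), (32, 3), (38, 6), (4, 7)}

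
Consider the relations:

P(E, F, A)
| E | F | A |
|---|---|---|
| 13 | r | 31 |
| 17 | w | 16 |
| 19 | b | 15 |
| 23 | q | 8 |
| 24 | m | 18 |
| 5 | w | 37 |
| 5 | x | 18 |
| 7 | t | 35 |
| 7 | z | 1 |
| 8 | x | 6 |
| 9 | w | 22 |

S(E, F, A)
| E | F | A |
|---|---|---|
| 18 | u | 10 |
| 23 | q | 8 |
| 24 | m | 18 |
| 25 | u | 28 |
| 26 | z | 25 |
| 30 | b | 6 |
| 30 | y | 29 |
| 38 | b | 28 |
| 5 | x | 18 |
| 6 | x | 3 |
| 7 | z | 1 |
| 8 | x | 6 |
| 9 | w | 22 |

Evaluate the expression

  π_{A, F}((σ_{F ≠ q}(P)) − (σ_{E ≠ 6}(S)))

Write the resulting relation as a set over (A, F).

σ[F ≠ q]: keep tuples satisfying F ≠ q → {(13, r, 31), (17, w, 16), (19, b, 15), (24, m, 18), (5, w, 37), (5, x, 18), (7, t, 35), (7, z, 1), (8, x, 6), (9, w, 22)}
σ[E ≠ 6]: keep tuples satisfying E ≠ 6 → {(18, u, 10), (23, q, 8), (24, m, 18), (25, u, 28), (26, z, 25), (30, b, 6), (30, y, 29), (38, b, 28), (5, x, 18), (7, z, 1), (8, x, 6), (9, w, 22)}
Set difference of the two operands is {(13, r, 31), (17, w, 16), (19, b, 15), (5, w, 37), (7, t, 35)}.
π[A, F]: project onto (A, F) → {(15, b), (16, w), (31, r), (35, t), (37, w)}

{(15, b), (16, w), (31, r), (35, t), (37, w)}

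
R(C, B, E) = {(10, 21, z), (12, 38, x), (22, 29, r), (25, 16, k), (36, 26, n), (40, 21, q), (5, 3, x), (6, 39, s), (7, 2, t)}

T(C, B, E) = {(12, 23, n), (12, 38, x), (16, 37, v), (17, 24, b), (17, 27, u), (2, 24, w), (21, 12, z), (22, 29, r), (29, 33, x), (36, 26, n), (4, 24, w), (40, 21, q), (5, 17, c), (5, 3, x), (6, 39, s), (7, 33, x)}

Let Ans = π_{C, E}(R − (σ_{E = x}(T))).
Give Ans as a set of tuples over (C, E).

{(10, z), (22, r), (25, k), (36, n), (40, q), (6, s), (7, t)}

σ[E = x]: keep tuples satisfying E = x → {(12, 38, x), (29, 33, x), (5, 3, x), (7, 33, x)}
Difference: {(10, 21, z), (12, 38, x), (22, 29, r), (25, 16, k), (36, 26, n), (40, 21, q), (5, 3, x), (6, 39, s), (7, 2, t)} with {(12, 38, x), (29, 33, x), (5, 3, x), (7, 33, x)} → {(10, 21, z), (22, 29, r), (25, 16, k), (36, 26, n), (40, 21, q), (6, 39, s), (7, 2, t)}
π_{C, E} gives {(10, z), (22, r), (25, k), (36, n), (40, q), (6, s), (7, t)}.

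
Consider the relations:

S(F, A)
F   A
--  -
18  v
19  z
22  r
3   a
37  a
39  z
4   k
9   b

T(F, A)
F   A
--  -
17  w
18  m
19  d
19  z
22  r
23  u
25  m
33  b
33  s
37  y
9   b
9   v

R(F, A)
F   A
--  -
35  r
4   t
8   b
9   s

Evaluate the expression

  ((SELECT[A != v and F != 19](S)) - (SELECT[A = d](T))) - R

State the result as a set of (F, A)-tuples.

σ[A != v and F != 19]: keep tuples satisfying A != v and F != 19 → {(22, r), (3, a), (37, a), (39, z), (4, k), (9, b)}
σ[A = d]: keep tuples satisfying A = d → {(19, d)}
Taking the difference: {(22, r), (3, a), (37, a), (39, z), (4, k), (9, b)}
Taking the difference: {(22, r), (3, a), (37, a), (39, z), (4, k), (9, b)}

{(22, r), (3, a), (37, a), (39, z), (4, k), (9, b)}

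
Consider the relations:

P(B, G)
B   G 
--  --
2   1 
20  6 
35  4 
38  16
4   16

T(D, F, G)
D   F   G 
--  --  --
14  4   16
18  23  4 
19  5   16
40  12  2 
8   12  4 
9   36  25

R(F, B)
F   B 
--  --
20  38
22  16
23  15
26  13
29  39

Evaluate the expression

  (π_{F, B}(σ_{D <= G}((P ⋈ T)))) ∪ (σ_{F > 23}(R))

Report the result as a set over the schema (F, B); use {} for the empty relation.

{(26, 13), (29, 39), (4, 38), (4, 4)}

Natural join on G: {(35, 4, 18, 23), (35, 4, 8, 12), (38, 16, 14, 4), (38, 16, 19, 5), (4, 16, 14, 4), (4, 16, 19, 5)}
Filtering on D <= G leaves {(38, 16, 14, 4), (4, 16, 14, 4)}.
Keep only column(s) F, B: {(4, 38), (4, 4)}
Filtering on F > 23 leaves {(26, 13), (29, 39)}.
Union: {(4, 38), (4, 4)} with {(26, 13), (29, 39)} → {(26, 13), (29, 39), (4, 38), (4, 4)}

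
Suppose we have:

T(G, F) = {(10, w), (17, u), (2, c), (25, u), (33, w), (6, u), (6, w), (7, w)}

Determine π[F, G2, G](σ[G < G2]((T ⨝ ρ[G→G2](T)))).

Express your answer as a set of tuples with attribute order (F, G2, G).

ρ[G→G2]: schema becomes (G2, F); tuples unchanged.
Joining T and ρ[G→G2](T) on F yields {(10, w, 10), (10, w, 33), (10, w, 6), (10, w, 7), (17, u, 17), (17, u, 25), (17, u, 6), (2, c, 2), (25, u, 17), (25, u, 25), (25, u, 6), (33, w, 10), (33, w, 33), (33, w, 6), (33, w, 7), (6, u, 17), (6, u, 25), (6, u, 6), (6, w, 10), (6, w, 33), (6, w, 6), (6, w, 7), (7, w, 10), (7, w, 33), (7, w, 6), (7, w, 7)}.
σ[G < G2]: keep tuples satisfying G < G2 → {(10, w, 33), (17, u, 25), (6, u, 17), (6, u, 25), (6, w, 10), (6, w, 33), (6, w, 7), (7, w, 10), (7, w, 33)}
Keep only column(s) F, G2, G: {(u, 17, 6), (u, 25, 17), (u, 25, 6), (w, 10, 6), (w, 10, 7), (w, 33, 10), (w, 33, 6), (w, 33, 7), (w, 7, 6)}

{(u, 17, 6), (u, 25, 17), (u, 25, 6), (w, 10, 6), (w, 10, 7), (w, 33, 10), (w, 33, 6), (w, 33, 7), (w, 7, 6)}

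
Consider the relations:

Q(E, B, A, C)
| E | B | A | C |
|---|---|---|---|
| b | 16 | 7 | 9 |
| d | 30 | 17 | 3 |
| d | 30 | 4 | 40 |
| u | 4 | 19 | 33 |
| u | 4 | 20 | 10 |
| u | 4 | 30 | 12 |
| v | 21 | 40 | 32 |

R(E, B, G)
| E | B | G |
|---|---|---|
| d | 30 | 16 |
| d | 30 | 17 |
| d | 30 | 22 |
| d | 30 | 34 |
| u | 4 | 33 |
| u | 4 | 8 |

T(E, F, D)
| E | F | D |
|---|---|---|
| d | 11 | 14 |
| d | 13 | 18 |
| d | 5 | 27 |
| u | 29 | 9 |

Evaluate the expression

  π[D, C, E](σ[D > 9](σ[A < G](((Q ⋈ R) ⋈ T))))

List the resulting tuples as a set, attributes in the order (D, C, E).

{(14, 3, d), (14, 40, d), (18, 3, d), (18, 40, d), (27, 3, d), (27, 40, d)}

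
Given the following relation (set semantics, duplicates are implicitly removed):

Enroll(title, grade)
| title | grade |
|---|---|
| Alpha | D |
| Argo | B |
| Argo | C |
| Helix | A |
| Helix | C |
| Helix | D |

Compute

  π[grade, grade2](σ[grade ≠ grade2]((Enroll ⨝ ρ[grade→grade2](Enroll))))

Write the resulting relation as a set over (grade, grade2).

ρ[grade→grade2]: schema becomes (title, grade2); tuples unchanged.
Enroll ⋈ ρ[grade→grade2](Enroll) (natural join on title): {(Alpha, D, D), (Argo, B, B), (Argo, B, C), (Argo, C, B), (Argo, C, C), (Helix, A, A), (Helix, A, C), (Helix, A, D), (Helix, C, A), (Helix, C, C), (Helix, C, D), (Helix, D, A), (Helix, D, C), (Helix, D, D)}
σ[grade ≠ grade2]: keep tuples satisfying grade ≠ grade2 → {(Argo, B, C), (Argo, C, B), (Helix, A, C), (Helix, A, D), (Helix, C, A), (Helix, C, D), (Helix, D, A), (Helix, D, C)}
Keep only column(s) grade, grade2: {(A, C), (A, D), (B, C), (C, A), (C, B), (C, D), (D, A), (D, C)}

{(A, C), (A, D), (B, C), (C, A), (C, B), (C, D), (D, A), (D, C)}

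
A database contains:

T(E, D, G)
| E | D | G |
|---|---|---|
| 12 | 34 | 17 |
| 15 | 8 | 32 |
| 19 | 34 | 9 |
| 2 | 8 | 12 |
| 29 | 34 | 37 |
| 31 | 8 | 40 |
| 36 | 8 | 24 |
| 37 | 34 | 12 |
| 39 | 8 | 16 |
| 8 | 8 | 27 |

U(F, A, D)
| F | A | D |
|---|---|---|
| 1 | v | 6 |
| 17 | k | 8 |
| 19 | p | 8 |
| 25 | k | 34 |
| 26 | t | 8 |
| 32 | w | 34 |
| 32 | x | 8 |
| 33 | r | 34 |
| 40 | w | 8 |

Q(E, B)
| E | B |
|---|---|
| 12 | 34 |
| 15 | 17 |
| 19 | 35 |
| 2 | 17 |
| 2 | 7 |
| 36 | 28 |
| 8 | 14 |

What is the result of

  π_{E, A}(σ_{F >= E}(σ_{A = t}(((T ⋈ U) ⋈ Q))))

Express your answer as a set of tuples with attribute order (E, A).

{(15, t), (2, t), (8, t)}

Joining T and U on D yields {(12, 34, 17, 25, k), (12, 34, 17, 32, w), (12, 34, 17, 33, r), (15, 8, 32, 17, k), (15, 8, 32, 19, p), (15, 8, 32, 26, t), (15, 8, 32, 32, x), (15, 8, 32, 40, w), (19, 34, 9, 25, k), (19, 34, 9, 32, w), (19, 34, 9, 33, r), (2, 8, 12, 17, k), (2, 8, 12, 19, p), (2, 8, 12, 26, t), (2, 8, 12, 32, x), (2, 8, 12, 40, w), (29, 34, 37, 25, k), (29, 34, 37, 32, w), (29, 34, 37, 33, r), (31, 8, 40, 17, k), (31, 8, 40, 19, p), (31, 8, 40, 26, t), (31, 8, 40, 32, x), (31, 8, 40, 40, w), (36, 8, 24, 17, k), (36, 8, 24, 19, p), (36, 8, 24, 26, t), (36, 8, 24, 32, x), (36, 8, 24, 40, w), (37, 34, 12, 25, k), (37, 34, 12, 32, w), (37, 34, 12, 33, r), (39, 8, 16, 17, k), (39, 8, 16, 19, p), (39, 8, 16, 26, t), (39, 8, 16, 32, x), (39, 8, 16, 40, w), (8, 8, 27, 17, k), (8, 8, 27, 19, p), (8, 8, 27, 26, t), (8, 8, 27, 32, x), (8, 8, 27, 40, w)}.
Joining (T ⋈ U) and Q on E yields {(12, 34, 17, 25, k, 34), (12, 34, 17, 32, w, 34), (12, 34, 17, 33, r, 34), (15, 8, 32, 17, k, 17), (15, 8, 32, 19, p, 17), (15, 8, 32, 26, t, 17), (15, 8, 32, 32, x, 17), (15, 8, 32, 40, w, 17), (19, 34, 9, 25, k, 35), (19, 34, 9, 32, w, 35), (19, 34, 9, 33, r, 35), (2, 8, 12, 17, k, 17), (2, 8, 12, 17, k, 7), (2, 8, 12, 19, p, 17), (2, 8, 12, 19, p, 7), (2, 8, 12, 26, t, 17), (2, 8, 12, 26, t, 7), (2, 8, 12, 32, x, 17), (2, 8, 12, 32, x, 7), (2, 8, 12, 40, w, 17), (2, 8, 12, 40, w, 7), (36, 8, 24, 17, k, 28), (36, 8, 24, 19, p, 28), (36, 8, 24, 26, t, 28), (36, 8, 24, 32, x, 28), (36, 8, 24, 40, w, 28), (8, 8, 27, 17, k, 14), (8, 8, 27, 19, p, 14), (8, 8, 27, 26, t, 14), (8, 8, 27, 32, x, 14), (8, 8, 27, 40, w, 14)}.
Selection A = t: {(15, 8, 32, 26, t, 17), (2, 8, 12, 26, t, 17), (2, 8, 12, 26, t, 7), (36, 8, 24, 26, t, 28), (8, 8, 27, 26, t, 14)}
Selection F >= E: {(15, 8, 32, 26, t, 17), (2, 8, 12, 26, t, 17), (2, 8, 12, 26, t, 7), (8, 8, 27, 26, t, 14)}
π_{E, A} gives {(15, t), (2, t), (8, t)} (1 duplicate(s) eliminated).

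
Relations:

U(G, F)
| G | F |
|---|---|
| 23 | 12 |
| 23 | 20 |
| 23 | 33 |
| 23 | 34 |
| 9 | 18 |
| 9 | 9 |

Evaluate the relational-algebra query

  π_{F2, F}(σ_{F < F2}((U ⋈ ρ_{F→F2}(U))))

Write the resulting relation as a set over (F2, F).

{(18, 9), (20, 12), (33, 12), (33, 20), (34, 12), (34, 20), (34, 33)}

ρ[F→F2]: schema becomes (G, F2); tuples unchanged.
Natural join on G: {(23, 12, 12), (23, 12, 20), (23, 12, 33), (23, 12, 34), (23, 20, 12), (23, 20, 20), (23, 20, 33), (23, 20, 34), (23, 33, 12), (23, 33, 20), (23, 33, 33), (23, 33, 34), (23, 34, 12), (23, 34, 20), (23, 34, 33), (23, 34, 34), (9, 18, 18), (9, 18, 9), (9, 9, 18), (9, 9, 9)}
Selection F < F2: {(23, 12, 20), (23, 12, 33), (23, 12, 34), (23, 20, 33), (23, 20, 34), (23, 33, 34), (9, 9, 18)}
π_{F2, F} gives {(18, 9), (20, 12), (33, 12), (33, 20), (34, 12), (34, 20), (34, 33)}.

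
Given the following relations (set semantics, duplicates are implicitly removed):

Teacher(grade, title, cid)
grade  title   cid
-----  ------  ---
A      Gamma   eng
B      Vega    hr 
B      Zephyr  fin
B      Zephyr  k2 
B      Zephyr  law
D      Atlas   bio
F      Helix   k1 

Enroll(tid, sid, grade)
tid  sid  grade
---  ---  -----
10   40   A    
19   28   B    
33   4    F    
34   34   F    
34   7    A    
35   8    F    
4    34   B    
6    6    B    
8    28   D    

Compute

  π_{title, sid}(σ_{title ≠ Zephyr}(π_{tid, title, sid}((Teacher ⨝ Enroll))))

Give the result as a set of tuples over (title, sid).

Teacher ⋈ Enroll (natural join on grade): {(A, Gamma, eng, 10, 40), (A, Gamma, eng, 34, 7), (B, Vega, hr, 19, 28), (B, Vega, hr, 4, 34), (B, Vega, hr, 6, 6), (B, Zephyr, fin, 19, 28), (B, Zephyr, fin, 4, 34), (B, Zephyr, fin, 6, 6), (B, Zephyr, k2, 19, 28), (B, Zephyr, k2, 4, 34), (B, Zephyr, k2, 6, 6), (B, Zephyr, law, 19, 28), (B, Zephyr, law, 4, 34), (B, Zephyr, law, 6, 6), (D, Atlas, bio, 8, 28), (F, Helix, k1, 33, 4), (F, Helix, k1, 34, 34), (F, Helix, k1, 35, 8)}
π_{tid, title, sid} gives {(10, Gamma, 40), (19, Vega, 28), (19, Zephyr, 28), (33, Helix, 4), (34, Gamma, 7), (34, Helix, 34), (35, Helix, 8), (4, Vega, 34), (4, Zephyr, 34), (6, Vega, 6), (6, Zephyr, 6), (8, Atlas, 28)} (6 duplicate(s) eliminated).
Selection title ≠ Zephyr: {(10, Gamma, 40), (19, Vega, 28), (33, Helix, 4), (34, Gamma, 7), (34, Helix, 34), (35, Helix, 8), (4, Vega, 34), (6, Vega, 6), (8, Atlas, 28)}
π_{title, sid} gives {(Atlas, 28), (Gamma, 40), (Gamma, 7), (Helix, 34), (Helix, 4), (Helix, 8), (Vega, 28), (Vega, 34), (Vega, 6)}.

{(Atlas, 28), (Gamma, 40), (Gamma, 7), (Helix, 34), (Helix, 4), (Helix, 8), (Vega, 28), (Vega, 34), (Vega, 6)}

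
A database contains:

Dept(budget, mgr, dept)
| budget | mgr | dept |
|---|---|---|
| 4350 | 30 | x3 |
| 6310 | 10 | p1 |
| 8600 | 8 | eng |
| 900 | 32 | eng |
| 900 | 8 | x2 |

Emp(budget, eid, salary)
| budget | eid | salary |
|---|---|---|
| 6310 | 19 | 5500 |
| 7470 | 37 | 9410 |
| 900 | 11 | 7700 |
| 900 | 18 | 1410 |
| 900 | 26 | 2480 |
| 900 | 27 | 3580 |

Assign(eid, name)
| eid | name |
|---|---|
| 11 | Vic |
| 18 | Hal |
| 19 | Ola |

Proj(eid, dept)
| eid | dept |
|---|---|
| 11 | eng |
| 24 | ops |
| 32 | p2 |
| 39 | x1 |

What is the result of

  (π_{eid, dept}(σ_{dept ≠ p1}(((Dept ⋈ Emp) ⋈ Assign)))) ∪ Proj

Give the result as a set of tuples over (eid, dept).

{(11, eng), (11, x2), (18, eng), (18, x2), (24, ops), (32, p2), (39, x1)}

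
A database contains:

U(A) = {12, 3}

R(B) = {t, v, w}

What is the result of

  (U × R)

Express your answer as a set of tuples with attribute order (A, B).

{(12, t), (12, v), (12, w), (3, t), (3, v), (3, w)}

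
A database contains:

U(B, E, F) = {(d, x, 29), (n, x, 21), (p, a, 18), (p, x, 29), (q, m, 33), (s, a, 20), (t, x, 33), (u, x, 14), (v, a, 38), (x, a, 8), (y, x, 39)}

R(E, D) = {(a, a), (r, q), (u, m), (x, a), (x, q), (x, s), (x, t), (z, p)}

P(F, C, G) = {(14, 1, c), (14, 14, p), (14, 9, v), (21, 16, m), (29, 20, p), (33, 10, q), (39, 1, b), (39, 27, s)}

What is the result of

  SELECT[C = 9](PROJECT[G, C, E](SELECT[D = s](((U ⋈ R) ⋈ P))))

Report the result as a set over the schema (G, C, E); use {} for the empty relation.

U ⋈ R (natural join on E): {(d, x, 29, a), (d, x, 29, q), (d, x, 29, s), (d, x, 29, t), (n, x, 21, a), (n, x, 21, q), (n, x, 21, s), (n, x, 21, t), (p, a, 18, a), (p, x, 29, a), (p, x, 29, q), (p, x, 29, s), (p, x, 29, t), (s, a, 20, a), (t, x, 33, a), (t, x, 33, q), (t, x, 33, s), (t, x, 33, t), (u, x, 14, a), (u, x, 14, q), (u, x, 14, s), (u, x, 14, t), (v, a, 38, a), (x, a, 8, a), (y, x, 39, a), (y, x, 39, q), (y, x, 39, s), (y, x, 39, t)}
(U ⋈ R) ⋈ P (natural join on F): {(d, x, 29, a, 20, p), (d, x, 29, q, 20, p), (d, x, 29, s, 20, p), (d, x, 29, t, 20, p), (n, x, 21, a, 16, m), (n, x, 21, q, 16, m), (n, x, 21, s, 16, m), (n, x, 21, t, 16, m), (p, x, 29, a, 20, p), (p, x, 29, q, 20, p), (p, x, 29, s, 20, p), (p, x, 29, t, 20, p), (t, x, 33, a, 10, q), (t, x, 33, q, 10, q), (t, x, 33, s, 10, q), (t, x, 33, t, 10, q), (u, x, 14, a, 1, c), (u, x, 14, a, 14, p), (u, x, 14, a, 9, v), (u, x, 14, q, 1, c), (u, x, 14, q, 14, p), (u, x, 14, q, 9, v), (u, x, 14, s, 1, c), (u, x, 14, s, 14, p), (u, x, 14, s, 9, v), (u, x, 14, t, 1, c), (u, x, 14, t, 14, p), (u, x, 14, t, 9, v), (y, x, 39, a, 1, b), (y, x, 39, a, 27, s), (y, x, 39, q, 1, b), (y, x, 39, q, 27, s), (y, x, 39, s, 1, b), (y, x, 39, s, 27, s), (y, x, 39, t, 1, b), (y, x, 39, t, 27, s)}
σ[D = s]: keep tuples satisfying D = s → {(d, x, 29, s, 20, p), (n, x, 21, s, 16, m), (p, x, 29, s, 20, p), (t, x, 33, s, 10, q), (u, x, 14, s, 1, c), (u, x, 14, s, 14, p), (u, x, 14, s, 9, v), (y, x, 39, s, 1, b), (y, x, 39, s, 27, s)}
π[G, C, E]: project onto (G, C, E) (1 duplicate(s) eliminated) → {(b, 1, x), (c, 1, x), (m, 16, x), (p, 14, x), (p, 20, x), (q, 10, x), (s, 27, x), (v, 9, x)}
σ[C = 9]: keep tuples satisfying C = 9 → {(v, 9, x)}

{(v, 9, x)}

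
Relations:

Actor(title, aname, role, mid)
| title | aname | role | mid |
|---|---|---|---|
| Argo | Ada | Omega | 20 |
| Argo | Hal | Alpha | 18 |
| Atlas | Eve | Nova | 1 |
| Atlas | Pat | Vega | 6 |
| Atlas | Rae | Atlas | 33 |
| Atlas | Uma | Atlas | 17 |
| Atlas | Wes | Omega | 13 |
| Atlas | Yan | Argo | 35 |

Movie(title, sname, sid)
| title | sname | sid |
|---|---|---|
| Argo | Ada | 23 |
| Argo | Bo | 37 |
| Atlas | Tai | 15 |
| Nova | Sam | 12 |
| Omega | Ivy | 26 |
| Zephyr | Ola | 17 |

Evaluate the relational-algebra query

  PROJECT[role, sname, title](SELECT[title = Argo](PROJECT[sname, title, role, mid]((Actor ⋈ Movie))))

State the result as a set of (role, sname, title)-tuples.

Joining Actor and Movie on title yields {(Argo, Ada, Omega, 20, Ada, 23), (Argo, Ada, Omega, 20, Bo, 37), (Argo, Hal, Alpha, 18, Ada, 23), (Argo, Hal, Alpha, 18, Bo, 37), (Atlas, Eve, Nova, 1, Tai, 15), (Atlas, Pat, Vega, 6, Tai, 15), (Atlas, Rae, Atlas, 33, Tai, 15), (Atlas, Uma, Atlas, 17, Tai, 15), (Atlas, Wes, Omega, 13, Tai, 15), (Atlas, Yan, Argo, 35, Tai, 15)}.
π[sname, title, role, mid]: project onto (sname, title, role, mid) → {(Ada, Argo, Alpha, 18), (Ada, Argo, Omega, 20), (Bo, Argo, Alpha, 18), (Bo, Argo, Omega, 20), (Tai, Atlas, Argo, 35), (Tai, Atlas, Atlas, 17), (Tai, Atlas, Atlas, 33), (Tai, Atlas, Nova, 1), (Tai, Atlas, Omega, 13), (Tai, Atlas, Vega, 6)}
Filtering on title = Argo leaves {(Ada, Argo, Alpha, 18), (Ada, Argo, Omega, 20), (Bo, Argo, Alpha, 18), (Bo, Argo, Omega, 20)}.
π[role, sname, title]: project onto (role, sname, title) → {(Alpha, Ada, Argo), (Alpha, Bo, Argo), (Omega, Ada, Argo), (Omega, Bo, Argo)}

{(Alpha, Ada, Argo), (Alpha, Bo, Argo), (Omega, Ada, Argo), (Omega, Bo, Argo)}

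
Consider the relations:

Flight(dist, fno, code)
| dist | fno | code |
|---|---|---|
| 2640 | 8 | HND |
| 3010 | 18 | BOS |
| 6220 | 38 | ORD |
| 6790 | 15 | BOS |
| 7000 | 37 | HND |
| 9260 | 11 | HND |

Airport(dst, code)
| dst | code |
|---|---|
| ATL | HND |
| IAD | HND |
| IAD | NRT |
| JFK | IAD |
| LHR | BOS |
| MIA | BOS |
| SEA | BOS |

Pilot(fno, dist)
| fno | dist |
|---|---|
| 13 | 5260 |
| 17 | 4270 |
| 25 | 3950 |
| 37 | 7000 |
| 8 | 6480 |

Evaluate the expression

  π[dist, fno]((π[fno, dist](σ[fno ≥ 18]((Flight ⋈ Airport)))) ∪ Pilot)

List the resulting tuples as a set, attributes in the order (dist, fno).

Joining Flight and Airport on code yields {(2640, 8, HND, ATL), (2640, 8, HND, IAD), (3010, 18, BOS, LHR), (3010, 18, BOS, MIA), (3010, 18, BOS, SEA), (6790, 15, BOS, LHR), (6790, 15, BOS, MIA), (6790, 15, BOS, SEA), (7000, 37, HND, ATL), (7000, 37, HND, IAD), (9260, 11, HND, ATL), (9260, 11, HND, IAD)}.
Selection fno ≥ 18: {(3010, 18, BOS, LHR), (3010, 18, BOS, MIA), (3010, 18, BOS, SEA), (7000, 37, HND, ATL), (7000, 37, HND, IAD)}
π[fno, dist]: project onto (fno, dist) (3 duplicate(s) eliminated) → {(18, 3010), (37, 7000)}
Union: {(18, 3010), (37, 7000)} with {(13, 5260), (17, 4270), (25, 3950), (37, 7000), (8, 6480)} → {(13, 5260), (17, 4270), (18, 3010), (25, 3950), (37, 7000), (8, 6480)}
π[dist, fno]: project onto (dist, fno) → {(3010, 18), (3950, 25), (4270, 17), (5260, 13), (6480, 8), (7000, 37)}

{(3010, 18), (3950, 25), (4270, 17), (5260, 13), (6480, 8), (7000, 37)}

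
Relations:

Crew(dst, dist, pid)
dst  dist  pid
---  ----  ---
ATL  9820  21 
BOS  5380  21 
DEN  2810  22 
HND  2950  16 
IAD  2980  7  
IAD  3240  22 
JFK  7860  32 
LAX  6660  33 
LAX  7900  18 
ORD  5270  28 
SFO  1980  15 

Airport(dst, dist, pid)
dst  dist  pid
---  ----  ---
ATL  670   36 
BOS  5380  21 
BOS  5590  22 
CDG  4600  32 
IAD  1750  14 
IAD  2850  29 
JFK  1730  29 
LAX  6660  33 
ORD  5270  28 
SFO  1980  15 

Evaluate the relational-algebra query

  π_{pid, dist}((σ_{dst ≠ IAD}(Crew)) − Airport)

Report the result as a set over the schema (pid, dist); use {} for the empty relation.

{(16, 2950), (18, 7900), (21, 9820), (22, 2810), (32, 7860)}

σ[dst ≠ IAD]: keep tuples satisfying dst ≠ IAD → {(ATL, 9820, 21), (BOS, 5380, 21), (DEN, 2810, 22), (HND, 2950, 16), (JFK, 7860, 32), (LAX, 6660, 33), (LAX, 7900, 18), (ORD, 5270, 28), (SFO, 1980, 15)}
Taking the difference: {(ATL, 9820, 21), (DEN, 2810, 22), (HND, 2950, 16), (JFK, 7860, 32), (LAX, 7900, 18)}
π[pid, dist]: project onto (pid, dist) → {(16, 2950), (18, 7900), (21, 9820), (22, 2810), (32, 7860)}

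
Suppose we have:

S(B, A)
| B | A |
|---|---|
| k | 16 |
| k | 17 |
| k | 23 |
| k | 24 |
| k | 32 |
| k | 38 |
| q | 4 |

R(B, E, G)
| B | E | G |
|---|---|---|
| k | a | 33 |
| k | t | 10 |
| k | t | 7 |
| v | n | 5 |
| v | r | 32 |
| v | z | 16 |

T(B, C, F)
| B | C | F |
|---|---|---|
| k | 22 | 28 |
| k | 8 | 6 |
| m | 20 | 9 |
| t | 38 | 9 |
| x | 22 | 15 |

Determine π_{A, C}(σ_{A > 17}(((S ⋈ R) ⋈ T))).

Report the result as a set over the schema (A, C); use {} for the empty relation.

{(23, 22), (23, 8), (24, 22), (24, 8), (32, 22), (32, 8), (38, 22), (38, 8)}

Natural join on B: {(k, 16, a, 33), (k, 16, t, 10), (k, 16, t, 7), (k, 17, a, 33), (k, 17, t, 10), (k, 17, t, 7), (k, 23, a, 33), (k, 23, t, 10), (k, 23, t, 7), (k, 24, a, 33), (k, 24, t, 10), (k, 24, t, 7), (k, 32, a, 33), (k, 32, t, 10), (k, 32, t, 7), (k, 38, a, 33), (k, 38, t, 10), (k, 38, t, 7)}
Natural join on B: {(k, 16, a, 33, 22, 28), (k, 16, a, 33, 8, 6), (k, 16, t, 10, 22, 28), (k, 16, t, 10, 8, 6), (k, 16, t, 7, 22, 28), (k, 16, t, 7, 8, 6), (k, 17, a, 33, 22, 28), (k, 17, a, 33, 8, 6), (k, 17, t, 10, 22, 28), (k, 17, t, 10, 8, 6), (k, 17, t, 7, 22, 28), (k, 17, t, 7, 8, 6), (k, 23, a, 33, 22, 28), (k, 23, a, 33, 8, 6), (k, 23, t, 10, 22, 28), (k, 23, t, 10, 8, 6), (k, 23, t, 7, 22, 28), (k, 23, t, 7, 8, 6), (k, 24, a, 33, 22, 28), (k, 24, a, 33, 8, 6), (k, 24, t, 10, 22, 28), (k, 24, t, 10, 8, 6), (k, 24, t, 7, 22, 28), (k, 24, t, 7, 8, 6), (k, 32, a, 33, 22, 28), (k, 32, a, 33, 8, 6), (k, 32, t, 10, 22, 28), (k, 32, t, 10, 8, 6), (k, 32, t, 7, 22, 28), (k, 32, t, 7, 8, 6), (k, 38, a, 33, 22, 28), (k, 38, a, 33, 8, 6), (k, 38, t, 10, 22, 28), (k, 38, t, 10, 8, 6), (k, 38, t, 7, 22, 28), (k, 38, t, 7, 8, 6)}
σ[A > 17]: keep tuples satisfying A > 17 → {(k, 23, a, 33, 22, 28), (k, 23, a, 33, 8, 6), (k, 23, t, 10, 22, 28), (k, 23, t, 10, 8, 6), (k, 23, t, 7, 22, 28), (k, 23, t, 7, 8, 6), (k, 24, a, 33, 22, 28), (k, 24, a, 33, 8, 6), (k, 24, t, 10, 22, 28), (k, 24, t, 10, 8, 6), (k, 24, t, 7, 22, 28), (k, 24, t, 7, 8, 6), (k, 32, a, 33, 22, 28), (k, 32, a, 33, 8, 6), (k, 32, t, 10, 22, 28), (k, 32, t, 10, 8, 6), (k, 32, t, 7, 22, 28), (k, 32, t, 7, 8, 6), (k, 38, a, 33, 22, 28), (k, 38, a, 33, 8, 6), (k, 38, t, 10, 22, 28), (k, 38, t, 10, 8, 6), (k, 38, t, 7, 22, 28), (k, 38, t, 7, 8, 6)}
π[A, C]: project onto (A, C) (16 duplicate(s) eliminated) → {(23, 22), (23, 8), (24, 22), (24, 8), (32, 22), (32, 8), (38, 22), (38, 8)}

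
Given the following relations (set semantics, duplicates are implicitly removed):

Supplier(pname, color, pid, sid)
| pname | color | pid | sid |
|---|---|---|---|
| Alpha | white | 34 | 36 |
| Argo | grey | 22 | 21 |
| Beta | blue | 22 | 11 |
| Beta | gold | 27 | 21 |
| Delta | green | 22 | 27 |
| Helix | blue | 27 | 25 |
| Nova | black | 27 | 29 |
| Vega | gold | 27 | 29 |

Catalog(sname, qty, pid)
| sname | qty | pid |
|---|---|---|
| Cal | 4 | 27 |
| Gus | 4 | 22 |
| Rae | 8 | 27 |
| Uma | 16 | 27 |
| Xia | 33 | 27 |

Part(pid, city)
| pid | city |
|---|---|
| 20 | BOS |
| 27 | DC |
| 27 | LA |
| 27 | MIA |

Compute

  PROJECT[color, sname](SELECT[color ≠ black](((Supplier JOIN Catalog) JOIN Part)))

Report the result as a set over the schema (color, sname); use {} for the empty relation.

{(blue, Cal), (blue, Rae), (blue, Uma), (blue, Xia), (gold, Cal), (gold, Rae), (gold, Uma), (gold, Xia)}

Supplier ⋈ Catalog (natural join on pid): {(Argo, grey, 22, 21, Gus, 4), (Beta, blue, 22, 11, Gus, 4), (Beta, gold, 27, 21, Cal, 4), (Beta, gold, 27, 21, Rae, 8), (Beta, gold, 27, 21, Uma, 16), (Beta, gold, 27, 21, Xia, 33), (Delta, green, 22, 27, Gus, 4), (Helix, blue, 27, 25, Cal, 4), (Helix, blue, 27, 25, Rae, 8), (Helix, blue, 27, 25, Uma, 16), (Helix, blue, 27, 25, Xia, 33), (Nova, black, 27, 29, Cal, 4), (Nova, black, 27, 29, Rae, 8), (Nova, black, 27, 29, Uma, 16), (Nova, black, 27, 29, Xia, 33), (Vega, gold, 27, 29, Cal, 4), (Vega, gold, 27, 29, Rae, 8), (Vega, gold, 27, 29, Uma, 16), (Vega, gold, 27, 29, Xia, 33)}
(Supplier JOIN Catalog) ⋈ Part (natural join on pid): {(Beta, gold, 27, 21, Cal, 4, DC), (Beta, gold, 27, 21, Cal, 4, LA), (Beta, gold, 27, 21, Cal, 4, MIA), (Beta, gold, 27, 21, Rae, 8, DC), (Beta, gold, 27, 21, Rae, 8, LA), (Beta, gold, 27, 21, Rae, 8, MIA), (Beta, gold, 27, 21, Uma, 16, DC), (Beta, gold, 27, 21, Uma, 16, LA), (Beta, gold, 27, 21, Uma, 16, MIA), (Beta, gold, 27, 21, Xia, 33, DC), (Beta, gold, 27, 21, Xia, 33, LA), (Beta, gold, 27, 21, Xia, 33, MIA), (Helix, blue, 27, 25, Cal, 4, DC), (Helix, blue, 27, 25, Cal, 4, LA), (Helix, blue, 27, 25, Cal, 4, MIA), (Helix, blue, 27, 25, Rae, 8, DC), (Helix, blue, 27, 25, Rae, 8, LA), (Helix, blue, 27, 25, Rae, 8, MIA), (Helix, blue, 27, 25, Uma, 16, DC), (Helix, blue, 27, 25, Uma, 16, LA), (Helix, blue, 27, 25, Uma, 16, MIA), (Helix, blue, 27, 25, Xia, 33, DC), (Helix, blue, 27, 25, Xia, 33, LA), (Helix, blue, 27, 25, Xia, 33, MIA), (Nova, black, 27, 29, Cal, 4, DC), (Nova, black, 27, 29, Cal, 4, LA), (Nova, black, 27, 29, Cal, 4, MIA), (Nova, black, 27, 29, Rae, 8, DC), (Nova, black, 27, 29, Rae, 8, LA), (Nova, black, 27, 29, Rae, 8, MIA), (Nova, black, 27, 29, Uma, 16, DC), (Nova, black, 27, 29, Uma, 16, LA), (Nova, black, 27, 29, Uma, 16, MIA), (Nova, black, 27, 29, Xia, 33, DC), (Nova, black, 27, 29, Xia, 33, LA), (Nova, black, 27, 29, Xia, 33, MIA), (Vega, gold, 27, 29, Cal, 4, DC), (Vega, gold, 27, 29, Cal, 4, LA), (Vega, gold, 27, 29, Cal, 4, MIA), (Vega, gold, 27, 29, Rae, 8, DC), (Vega, gold, 27, 29, Rae, 8, LA), (Vega, gold, 27, 29, Rae, 8, MIA), (Vega, gold, 27, 29, Uma, 16, DC), (Vega, gold, 27, 29, Uma, 16, LA), (Vega, gold, 27, 29, Uma, 16, MIA), (Vega, gold, 27, 29, Xia, 33, DC), (Vega, gold, 27, 29, Xia, 33, LA), (Vega, gold, 27, 29, Xia, 33, MIA)}
Apply σ_{color ≠ black}; surviving tuples: {(Beta, gold, 27, 21, Cal, 4, DC), (Beta, gold, 27, 21, Cal, 4, LA), (Beta, gold, 27, 21, Cal, 4, MIA), (Beta, gold, 27, 21, Rae, 8, DC), (Beta, gold, 27, 21, Rae, 8, LA), (Beta, gold, 27, 21, Rae, 8, MIA), (Beta, gold, 27, 21, Uma, 16, DC), (Beta, gold, 27, 21, Uma, 16, LA), (Beta, gold, 27, 21, Uma, 16, MIA), (Beta, gold, 27, 21, Xia, 33, DC), (Beta, gold, 27, 21, Xia, 33, LA), (Beta, gold, 27, 21, Xia, 33, MIA), (Helix, blue, 27, 25, Cal, 4, DC), (Helix, blue, 27, 25, Cal, 4, LA), (Helix, blue, 27, 25, Cal, 4, MIA), (Helix, blue, 27, 25, Rae, 8, DC), (Helix, blue, 27, 25, Rae, 8, LA), (Helix, blue, 27, 25, Rae, 8, MIA), (Helix, blue, 27, 25, Uma, 16, DC), (Helix, blue, 27, 25, Uma, 16, LA), (Helix, blue, 27, 25, Uma, 16, MIA), (Helix, blue, 27, 25, Xia, 33, DC), (Helix, blue, 27, 25, Xia, 33, LA), (Helix, blue, 27, 25, Xia, 33, MIA), (Vega, gold, 27, 29, Cal, 4, DC), (Vega, gold, 27, 29, Cal, 4, LA), (Vega, gold, 27, 29, Cal, 4, MIA), (Vega, gold, 27, 29, Rae, 8, DC), (Vega, gold, 27, 29, Rae, 8, LA), (Vega, gold, 27, 29, Rae, 8, MIA), (Vega, gold, 27, 29, Uma, 16, DC), (Vega, gold, 27, 29, Uma, 16, LA), (Vega, gold, 27, 29, Uma, 16, MIA), (Vega, gold, 27, 29, Xia, 33, DC), (Vega, gold, 27, 29, Xia, 33, LA), (Vega, gold, 27, 29, Xia, 33, MIA)}
π[color, sname]: project onto (color, sname) (28 duplicate(s) eliminated) → {(blue, Cal), (blue, Rae), (blue, Uma), (blue, Xia), (gold, Cal), (gold, Rae), (gold, Uma), (gold, Xia)}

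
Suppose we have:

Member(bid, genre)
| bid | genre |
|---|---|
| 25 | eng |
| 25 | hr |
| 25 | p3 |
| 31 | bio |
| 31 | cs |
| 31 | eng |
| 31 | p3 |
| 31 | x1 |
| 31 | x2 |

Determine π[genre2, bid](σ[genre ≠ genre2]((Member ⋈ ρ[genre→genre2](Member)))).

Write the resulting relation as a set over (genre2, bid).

{(bio, 31), (cs, 31), (eng, 25), (eng, 31), (hr, 25), (p3, 25), (p3, 31), (x1, 31), (x2, 31)}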